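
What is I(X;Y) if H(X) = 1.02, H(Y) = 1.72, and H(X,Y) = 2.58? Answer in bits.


I(X;Y) = H(X) + H(Y) - H(X,Y) = 1.02 + 1.72 - 2.58 = 0.16

0.16 bits


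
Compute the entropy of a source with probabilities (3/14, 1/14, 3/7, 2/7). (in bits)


H = -sum(p_i * log2(p_i)). Terms: -(3/14)*log2(3/14) = 0.476227; -(1/14)*log2(1/14) = 0.271954; -(3/7)*log2(3/7) = 0.523882; -(2/7)*log2(2/7) = 0.516387. H = 0.476227 + 0.271954 + 0.523882 + 0.516387 = 1.7885

1.7885 bits


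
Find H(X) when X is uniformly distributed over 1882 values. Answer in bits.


H = log2(n) = log2(1882) = 10.8781

10.8781 bits


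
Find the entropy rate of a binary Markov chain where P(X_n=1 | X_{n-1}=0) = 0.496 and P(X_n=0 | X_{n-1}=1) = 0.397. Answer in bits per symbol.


Stationary distribution: pi_0 = p10/(p01+p10) = 0.4446, pi_1 = 0.5554. Entropy rate H' = pi_0*H(p01) + pi_1*H(p10) = 0.4446*1.0 + 0.5554*0.9692 = 0.9829

0.9829 bits/symbol


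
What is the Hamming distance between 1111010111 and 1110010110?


Count differing positions: . . . ^ . . . . . ^ = 2 differences

2


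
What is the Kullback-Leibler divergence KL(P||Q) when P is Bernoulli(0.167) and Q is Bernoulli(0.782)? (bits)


KL = p*log2(p/q) + (1-p)*log2((1-p)/(1-q)) = 0.167*log2(0.167/0.782) + 0.833*log2(0.833/0.218) = 1.239

1.239 bits


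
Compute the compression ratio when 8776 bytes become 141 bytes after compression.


Ratio = original / compressed = 8776 / 141 = 62.2411

62.2411


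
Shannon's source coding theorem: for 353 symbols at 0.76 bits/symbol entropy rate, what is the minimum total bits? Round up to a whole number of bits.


Minimum bits >= n * H = 353 * 0.76 = 268.28, rounded up to a whole number of bits = 269

269 bits


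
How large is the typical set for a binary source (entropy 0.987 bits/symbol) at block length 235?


log2|A_typical| = nH = 235 * 0.987 = 231.945, so |A_typical| ~ 2^231.945 = 6.644e+69

6.644e+69


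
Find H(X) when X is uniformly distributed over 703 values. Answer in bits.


H = log2(n) = log2(703) = 9.4574

9.4574 bits


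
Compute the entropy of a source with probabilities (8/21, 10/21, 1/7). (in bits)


H = -sum(p_i * log2(p_i)). Terms: -(8/21)*log2(8/21) = 0.530407; -(10/21)*log2(10/21) = 0.509709; -(1/7)*log2(1/7) = 0.401051. H = 0.530407 + 0.509709 + 0.401051 = 1.4412

1.4412 bits


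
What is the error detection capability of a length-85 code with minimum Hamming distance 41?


Detection capability = d_min - 1 = 41 - 1 = 40

40 errors


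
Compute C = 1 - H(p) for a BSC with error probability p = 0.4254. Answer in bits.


H(p) = -p*log2(p) - (1-p)*log2(1-p) = -0.4254*log2(0.4254) - 0.5746*log2(0.5746) = 0.524564 + 0.459318 = 0.9839. C = 1 - H(p) = 1 - 0.9839 = 0.0161

0.0161 bits


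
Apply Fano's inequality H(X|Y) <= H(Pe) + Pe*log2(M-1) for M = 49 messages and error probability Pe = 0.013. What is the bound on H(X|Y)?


H(Pe) = -Pe*log2(Pe) - (1-Pe)*log2(1-Pe) = -0.013*log2(0.013) - 0.987*log2(0.987) = 0.081449 + 0.018633 = 0.1001. Pe*log2(M-1) = 0.013*log2(48) = 0.072605. Bound = H(Pe) + Pe*log2(M-1) = 0.081449 + 0.018633 + 0.072605 = 0.1727

0.1727 bits


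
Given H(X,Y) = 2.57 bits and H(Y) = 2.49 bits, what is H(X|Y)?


H(X|Y) = H(X,Y) - H(Y) = 2.57 - 2.49 = 0.08

0.08 bits


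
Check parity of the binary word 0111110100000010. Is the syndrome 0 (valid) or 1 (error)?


Syndrome = XOR of all bits = 0 XOR 1 XOR 1 XOR 1 XOR 1 XOR 1 XOR 0 XOR 1 XOR 0 XOR 0 XOR 0 XOR 0 XOR 0 XOR 0 XOR 1 XOR 0 = 1

1


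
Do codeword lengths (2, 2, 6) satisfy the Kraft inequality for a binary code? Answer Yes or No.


Kraft sum = sum(2^(-l_i)) = 0.5156, need <= 1. Result: satisfied (a binary prefix-free code with these lengths exists)

Yes


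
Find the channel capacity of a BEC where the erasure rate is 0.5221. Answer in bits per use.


C = 1 - epsilon = 1 - 0.5221 = 0.4779

0.4779 bits


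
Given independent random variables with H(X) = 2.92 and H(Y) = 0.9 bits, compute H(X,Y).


For independent variables, H(X,Y) = H(X) + H(Y) = 2.92 + 0.9 = 3.82

3.82 bits


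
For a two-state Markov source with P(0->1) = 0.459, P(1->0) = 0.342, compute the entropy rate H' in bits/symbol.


Stationary distribution: pi_0 = p10/(p01+p10) = 0.427, pi_1 = 0.573. Entropy rate H' = pi_0*H(p01) + pi_1*H(p10) = 0.427*0.9951 + 0.573*0.9267 = 0.9559

0.9559 bits/symbol


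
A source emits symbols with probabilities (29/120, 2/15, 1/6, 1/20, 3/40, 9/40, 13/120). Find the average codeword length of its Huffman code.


Huffman construction (repeatedly merge the two least-probable nodes; each merge adds 1 bit to every symbol beneath it): 1/20 + 3/40 = 1/8; 13/120 + 1/8 = 7/30; 2/15 + 1/6 = 3/10; 9/40 + 7/30 = 11/24; 29/120 + 3/10 = 13/24; 11/24 + 13/24 = 1. Resulting codeword lengths (in the order the probabilities were given): (2, 3, 3, 4, 4, 2, 3). L_avg = sum(p_i * l_i) = 29/120*2 + 2/15*3 + 1/6*3 + 1/20*4 + 3/40*4 + 9/40*2 + 13/120*3 = 319/120 = 2.6583

2.6583 bits


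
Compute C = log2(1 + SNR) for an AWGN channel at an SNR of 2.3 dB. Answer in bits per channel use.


SNR_linear = 10^(2.3/10) = 1.6982; C = log2(1 + SNR_linear) = log2(1 + 1.6982) = 1.432

1.432 bits/channel use


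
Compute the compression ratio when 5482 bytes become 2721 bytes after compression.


Ratio = original / compressed = 5482 / 2721 = 2.0147

2.0147


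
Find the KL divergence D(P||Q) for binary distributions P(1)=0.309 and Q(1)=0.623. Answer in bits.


KL = p*log2(p/q) + (1-p)*log2((1-p)/(1-q)) = 0.309*log2(0.309/0.623) + 0.691*log2(0.691/0.377) = 0.2914

0.2914 bits


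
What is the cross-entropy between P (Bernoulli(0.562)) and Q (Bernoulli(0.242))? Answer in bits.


H(P,Q) = -p*log2(q) - (1-p)*log2(1-q). -0.562*log2(0.242) = 1.150370; -0.438*log2(0.758) = 0.175082. H(P,Q) = 1.150370 + 0.175082 = 1.3255

1.3255 bits


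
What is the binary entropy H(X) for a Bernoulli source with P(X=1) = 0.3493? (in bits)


H = -p*log2(p) - (1-p)*log2(1-p). -0.3493*log2(0.3493) = 0.530049; -0.6507*log2(0.6507) = 0.403392. H = 0.530049 + 0.403392 = 0.9334

0.9334 bits


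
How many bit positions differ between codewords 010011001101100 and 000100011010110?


Count differing positions: . ^ . ^ ^ ^ . ^ . ^ ^ ^ . ^ . = 9 differences

9


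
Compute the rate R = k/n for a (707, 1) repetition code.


Rate = k/n = 1/707

1/707


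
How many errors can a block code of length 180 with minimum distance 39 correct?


Correction capability = floor((d-1)/2) = floor((39-1)/2) = 19

19 errors


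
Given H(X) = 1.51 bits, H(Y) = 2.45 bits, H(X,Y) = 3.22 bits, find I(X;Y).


I(X;Y) = H(X) + H(Y) - H(X,Y) = 1.51 + 2.45 - 3.22 = 0.74

0.74 bits


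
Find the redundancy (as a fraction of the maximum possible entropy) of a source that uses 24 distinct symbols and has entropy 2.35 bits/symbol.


H_max = log2(K) = log2(24) = 4.585 bits/symbol. Redundancy = 1 - H/H_max = 1 - 2.35/4.585 = 1 - 0.5125 = 0.4875

0.4875


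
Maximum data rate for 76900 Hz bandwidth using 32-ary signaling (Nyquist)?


Rate = 2 * B * log2(M) = 2 * 76900 * 5.0 = 769000.0

769000.0 bps


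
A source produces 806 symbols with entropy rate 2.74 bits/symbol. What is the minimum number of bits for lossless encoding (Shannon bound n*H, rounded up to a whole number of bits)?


Minimum bits >= n * H = 806 * 2.74 = 2208.44, rounded up to a whole number of bits = 2209

2209 bits


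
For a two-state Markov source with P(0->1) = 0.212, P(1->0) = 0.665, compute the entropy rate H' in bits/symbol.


Stationary distribution: pi_0 = p10/(p01+p10) = 0.7583, pi_1 = 0.2417. Entropy rate H' = pi_0*H(p01) + pi_1*H(p10) = 0.7583*0.7453 + 0.2417*0.92 = 0.7875

0.7875 bits/symbol


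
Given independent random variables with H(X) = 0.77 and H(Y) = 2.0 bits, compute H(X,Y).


For independent variables, H(X,Y) = H(X) + H(Y) = 0.77 + 2.0 = 2.77

2.77 bits


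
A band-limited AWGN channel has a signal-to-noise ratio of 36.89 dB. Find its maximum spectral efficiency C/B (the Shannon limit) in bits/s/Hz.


SNR_linear = 10^(36.89/10) = 4886.5236; C/B = log2(1 + SNR_linear) = log2(1 + 4886.5236) = 12.2549

12.2549 bits/s/Hz


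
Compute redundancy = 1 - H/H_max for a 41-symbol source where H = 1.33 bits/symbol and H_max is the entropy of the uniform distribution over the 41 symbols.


H_max = log2(K) = log2(41) = 5.3576 bits/symbol. Redundancy = 1 - H/H_max = 1 - 1.33/5.3576 = 1 - 0.2482 = 0.7518

0.7518


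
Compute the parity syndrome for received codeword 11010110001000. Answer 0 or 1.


Syndrome = XOR of all bits = 1 XOR 1 XOR 0 XOR 1 XOR 0 XOR 1 XOR 1 XOR 0 XOR 0 XOR 0 XOR 1 XOR 0 XOR 0 XOR 0 = 0

0


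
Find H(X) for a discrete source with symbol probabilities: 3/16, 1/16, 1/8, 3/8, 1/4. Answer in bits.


H = -sum(p_i * log2(p_i)). Terms: -(3/16)*log2(3/16) = 0.452820; -(1/16)*log2(1/16) = 0.250000; -(1/8)*log2(1/8) = 0.375000; -(3/8)*log2(3/8) = 0.530639; -(1/4)*log2(1/4) = 0.500000. H = 0.452820 + 0.250000 + 0.375000 + 0.530639 + 0.500000 = 2.1085

2.1085 bits


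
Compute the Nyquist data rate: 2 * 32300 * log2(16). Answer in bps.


Rate = 2 * B * log2(M) = 2 * 32300 * 4.0 = 258400.0

258400.0 bps


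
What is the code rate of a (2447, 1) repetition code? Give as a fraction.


Rate = k/n = 1/2447

1/2447


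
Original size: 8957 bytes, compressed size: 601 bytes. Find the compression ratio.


Ratio = original / compressed = 8957 / 601 = 14.9035

14.9035


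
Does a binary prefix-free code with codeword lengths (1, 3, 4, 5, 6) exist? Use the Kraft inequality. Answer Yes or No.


Kraft sum = sum(2^(-l_i)) = 0.7344, need <= 1. Result: satisfied (a binary prefix-free code with these lengths exists)

Yes


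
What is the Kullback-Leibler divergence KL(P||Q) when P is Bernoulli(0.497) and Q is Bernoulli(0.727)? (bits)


KL = p*log2(p/q) + (1-p)*log2((1-p)/(1-q)) = 0.497*log2(0.497/0.727) + 0.503*log2(0.503/0.273) = 0.1708

0.1708 bits


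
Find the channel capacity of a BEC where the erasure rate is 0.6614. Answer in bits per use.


C = 1 - epsilon = 1 - 0.6614 = 0.3386

0.3386 bits


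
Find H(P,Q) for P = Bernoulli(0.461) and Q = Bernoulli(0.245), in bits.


H(P,Q) = -p*log2(q) - (1-p)*log2(1-q). -0.461*log2(0.245) = 0.935436; -0.539*log2(0.755) = 0.218538. H(P,Q) = 0.935436 + 0.218538 = 1.154

1.154 bits


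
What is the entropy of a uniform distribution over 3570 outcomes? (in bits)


H = log2(n) = log2(3570) = 11.8017

11.8017 bits


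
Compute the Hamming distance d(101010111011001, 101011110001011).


Count differing positions: . . . . . ^ . . ^ . ^ . . ^ . = 4 differences

4


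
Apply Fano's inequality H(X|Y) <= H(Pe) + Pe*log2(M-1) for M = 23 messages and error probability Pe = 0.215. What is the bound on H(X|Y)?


H(Pe) = -Pe*log2(Pe) - (1-Pe)*log2(1-Pe) = -0.215*log2(0.215) - 0.785*log2(0.785) = 0.476782 + 0.274150 = 0.7509. Pe*log2(M-1) = 0.215*log2(22) = 0.958778. Bound = H(Pe) + Pe*log2(M-1) = 0.476782 + 0.274150 + 0.958778 = 1.7097

1.7097 bits


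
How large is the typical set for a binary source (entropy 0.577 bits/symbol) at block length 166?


log2|A_typical| = nH = 166 * 0.577 = 95.782, so |A_typical| ~ 2^95.782 = 6.812e+28

6.812e+28


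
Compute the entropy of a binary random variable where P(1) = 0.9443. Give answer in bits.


H = -p*log2(p) - (1-p)*log2(1-p). -0.9443*log2(0.9443) = 0.078077; -0.0557*log2(0.0557) = 0.232056. H = 0.078077 + 0.232056 = 0.3101

0.3101 bits


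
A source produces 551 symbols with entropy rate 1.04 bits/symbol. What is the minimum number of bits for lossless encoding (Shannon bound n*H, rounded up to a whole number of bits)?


Minimum bits >= n * H = 551 * 1.04 = 573.04, rounded up to a whole number of bits = 574

574 bits


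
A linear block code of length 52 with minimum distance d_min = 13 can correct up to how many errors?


Correction capability = floor((d-1)/2) = floor((13-1)/2) = 6

6 errors


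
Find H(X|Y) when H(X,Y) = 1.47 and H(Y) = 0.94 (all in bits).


H(X|Y) = H(X,Y) - H(Y) = 1.47 - 0.94 = 0.53

0.53 bits


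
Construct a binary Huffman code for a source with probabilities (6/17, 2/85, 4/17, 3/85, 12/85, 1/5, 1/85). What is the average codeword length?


Huffman construction (repeatedly merge the two least-probable nodes; each merge adds 1 bit to every symbol beneath it): 1/85 + 2/85 = 3/85; 3/85 + 3/85 = 6/85; 6/85 + 12/85 = 18/85; 1/5 + 18/85 = 7/17; 4/17 + 6/17 = 10/17; 7/17 + 10/17 = 1. Resulting codeword lengths (in the order the probabilities were given): (2, 5, 2, 4, 3, 2, 5). L_avg = sum(p_i * l_i) = 6/17*2 + 2/85*5 + 4/17*2 + 3/85*4 + 12/85*3 + 1/5*2 + 1/85*5 = 197/85 = 2.3176

2.3176 bits


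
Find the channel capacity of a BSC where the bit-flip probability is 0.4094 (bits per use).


H(p) = -p*log2(p) - (1-p)*log2(1-p) = -0.4094*log2(0.4094) - 0.5906*log2(0.5906) = 0.527478 + 0.448706 = 0.9762. C = 1 - H(p) = 1 - 0.9762 = 0.0238

0.0238 bits


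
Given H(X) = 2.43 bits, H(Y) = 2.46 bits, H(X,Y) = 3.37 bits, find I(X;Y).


I(X;Y) = H(X) + H(Y) - H(X,Y) = 2.43 + 2.46 - 3.37 = 1.52

1.52 bits


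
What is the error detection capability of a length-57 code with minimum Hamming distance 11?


Detection capability = d_min - 1 = 11 - 1 = 10

10 errors


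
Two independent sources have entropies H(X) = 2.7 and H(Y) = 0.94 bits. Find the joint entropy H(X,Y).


For independent variables, H(X,Y) = H(X) + H(Y) = 2.7 + 0.94 = 3.64

3.64 bits


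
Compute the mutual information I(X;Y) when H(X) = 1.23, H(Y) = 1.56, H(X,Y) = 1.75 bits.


I(X;Y) = H(X) + H(Y) - H(X,Y) = 1.23 + 1.56 - 1.75 = 1.04

1.04 bits


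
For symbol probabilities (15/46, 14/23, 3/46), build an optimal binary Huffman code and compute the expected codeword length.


Huffman construction (repeatedly merge the two least-probable nodes; each merge adds 1 bit to every symbol beneath it): 3/46 + 15/46 = 9/23; 9/23 + 14/23 = 1. Resulting codeword lengths (in the order the probabilities were given): (2, 1, 2). L_avg = sum(p_i * l_i) = 15/46*2 + 14/23*1 + 3/46*2 = 32/23 = 1.3913

1.3913 bits


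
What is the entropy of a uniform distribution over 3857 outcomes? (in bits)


H = log2(n) = log2(3857) = 11.9133

11.9133 bits


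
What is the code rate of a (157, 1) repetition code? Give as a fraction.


Rate = k/n = 1/157

1/157


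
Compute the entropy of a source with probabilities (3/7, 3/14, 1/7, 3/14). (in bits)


H = -sum(p_i * log2(p_i)). Terms: -(3/7)*log2(3/7) = 0.523882; -(3/14)*log2(3/14) = 0.476227; -(1/7)*log2(1/7) = 0.401051; -(3/14)*log2(3/14) = 0.476227. H = 0.523882 + 0.476227 + 0.401051 + 0.476227 = 1.8774

1.8774 bits


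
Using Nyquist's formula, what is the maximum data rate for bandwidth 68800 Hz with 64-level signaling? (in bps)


Rate = 2 * B * log2(M) = 2 * 68800 * 6.0 = 825600.0

825600.0 bps


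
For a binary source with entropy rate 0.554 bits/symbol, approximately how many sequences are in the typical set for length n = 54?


log2|A_typical| = nH = 54 * 0.554 = 29.916, so |A_typical| ~ 2^29.916 = 1.013e+09

1.013e+09


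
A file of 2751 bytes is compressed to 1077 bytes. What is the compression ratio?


Ratio = original / compressed = 2751 / 1077 = 2.5543

2.5543


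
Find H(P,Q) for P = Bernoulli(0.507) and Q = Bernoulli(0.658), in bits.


H(P,Q) = -p*log2(q) - (1-p)*log2(1-q). -0.507*log2(0.658) = 0.306147; -0.493*log2(0.342) = 0.763130. H(P,Q) = 0.306147 + 0.763130 = 1.0693

1.0693 bits


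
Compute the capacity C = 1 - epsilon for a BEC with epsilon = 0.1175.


C = 1 - epsilon = 1 - 0.1175 = 0.8825

0.8825 bits


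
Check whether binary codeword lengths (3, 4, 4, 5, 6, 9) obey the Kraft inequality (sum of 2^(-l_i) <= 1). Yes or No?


Kraft sum = sum(2^(-l_i)) = 0.2988, need <= 1. Result: satisfied (a binary prefix-free code with these lengths exists)

Yes


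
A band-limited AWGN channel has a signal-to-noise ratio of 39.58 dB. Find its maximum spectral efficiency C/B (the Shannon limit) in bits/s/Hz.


SNR_linear = 10^(39.58/10) = 9078.2053; C/B = log2(1 + SNR_linear) = log2(1 + 9078.2053) = 13.1484

13.1484 bits/s/Hz


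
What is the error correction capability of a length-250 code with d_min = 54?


Correction capability = floor((d-1)/2) = floor((54-1)/2) = 26

26 errors


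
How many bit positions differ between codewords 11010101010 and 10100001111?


Count differing positions: . ^ ^ ^ . ^ . . ^ . ^ = 6 differences

6


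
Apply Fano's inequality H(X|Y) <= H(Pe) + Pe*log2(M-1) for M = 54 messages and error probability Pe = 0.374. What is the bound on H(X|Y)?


H(Pe) = -Pe*log2(Pe) - (1-Pe)*log2(1-Pe) = -0.374*log2(0.374) - 0.626*log2(0.626) = 0.530665 + 0.423029 = 0.9537. Pe*log2(M-1) = 0.374*log2(53) = 2.142242. Bound = H(Pe) + Pe*log2(M-1) = 0.530665 + 0.423029 + 2.142242 = 3.0959

3.0959 bits


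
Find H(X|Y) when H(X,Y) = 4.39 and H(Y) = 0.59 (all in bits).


H(X|Y) = H(X,Y) - H(Y) = 4.39 - 0.59 = 3.8

3.8 bits


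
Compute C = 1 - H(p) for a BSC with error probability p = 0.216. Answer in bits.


H(p) = -p*log2(p) - (1-p)*log2(1-p) = -0.216*log2(0.216) - 0.784*log2(0.784) = 0.477554 + 0.275242 = 0.7528. C = 1 - H(p) = 1 - 0.7528 = 0.2472

0.2472 bits


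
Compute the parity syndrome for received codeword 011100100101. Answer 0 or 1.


Syndrome = XOR of all bits = 0 XOR 1 XOR 1 XOR 1 XOR 0 XOR 0 XOR 1 XOR 0 XOR 0 XOR 1 XOR 0 XOR 1 = 0

0


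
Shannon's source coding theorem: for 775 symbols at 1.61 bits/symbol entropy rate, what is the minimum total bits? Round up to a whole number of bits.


Minimum bits >= n * H = 775 * 1.61 = 1247.75, rounded up to a whole number of bits = 1248

1248 bits


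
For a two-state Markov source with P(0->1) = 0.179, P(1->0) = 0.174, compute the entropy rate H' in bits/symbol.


Stationary distribution: pi_0 = p10/(p01+p10) = 0.4929, pi_1 = 0.5071. Entropy rate H' = pi_0*H(p01) + pi_1*H(p10) = 0.4929*0.6779 + 0.5071*0.6668 = 0.6723

0.6723 bits/symbol


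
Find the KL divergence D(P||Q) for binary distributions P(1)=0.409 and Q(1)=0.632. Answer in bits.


KL = p*log2(p/q) + (1-p)*log2((1-p)/(1-q)) = 0.409*log2(0.409/0.632) + 0.591*log2(0.591/0.368) = 0.1471

0.1471 bits


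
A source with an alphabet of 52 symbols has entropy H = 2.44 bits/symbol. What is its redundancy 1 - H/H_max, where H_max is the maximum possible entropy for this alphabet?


H_max = log2(K) = log2(52) = 5.7004 bits/symbol. Redundancy = 1 - H/H_max = 1 - 2.44/5.7004 = 1 - 0.428 = 0.572

0.572


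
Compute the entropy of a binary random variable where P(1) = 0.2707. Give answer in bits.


H = -p*log2(p) - (1-p)*log2(1-p). -0.2707*log2(0.2707) = 0.510333; -0.7293*log2(0.7293) = 0.332135. H = 0.510333 + 0.332135 = 0.8425

0.8425 bits


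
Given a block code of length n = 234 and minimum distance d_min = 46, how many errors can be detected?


Detection capability = d_min - 1 = 46 - 1 = 45

45 errors


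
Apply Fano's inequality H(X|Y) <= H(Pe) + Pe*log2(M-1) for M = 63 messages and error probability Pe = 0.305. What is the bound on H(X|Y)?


H(Pe) = -Pe*log2(Pe) - (1-Pe)*log2(1-Pe) = -0.305*log2(0.305) - 0.695*log2(0.695) = 0.522501 + 0.364816 = 0.8873. Pe*log2(M-1) = 0.305*log2(62) = 1.816030. Bound = H(Pe) + Pe*log2(M-1) = 0.522501 + 0.364816 + 1.816030 = 2.7033

2.7033 bits


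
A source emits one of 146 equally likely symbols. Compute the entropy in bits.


H = log2(n) = log2(146) = 7.1898

7.1898 bits


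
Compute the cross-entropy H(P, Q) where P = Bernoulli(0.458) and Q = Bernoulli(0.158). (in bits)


H(P,Q) = -p*log2(q) - (1-p)*log2(1-q). -0.458*log2(0.158) = 1.219198; -0.542*log2(0.842) = 0.134474. H(P,Q) = 1.219198 + 0.134474 = 1.3537

1.3537 bits


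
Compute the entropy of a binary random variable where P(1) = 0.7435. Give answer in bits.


H = -p*log2(p) - (1-p)*log2(1-p). -0.7435*log2(0.7435) = 0.317917; -0.2565*log2(0.2565) = 0.503502. H = 0.317917 + 0.503502 = 0.8214

0.8214 bits


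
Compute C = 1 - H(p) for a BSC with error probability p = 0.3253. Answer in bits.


H(p) = -p*log2(p) - (1-p)*log2(1-p) = -0.3253*log2(0.3253) - 0.6747*log2(0.6747) = 0.527037 + 0.383015 = 0.9101. C = 1 - H(p) = 1 - 0.9101 = 0.0899

0.0899 bits


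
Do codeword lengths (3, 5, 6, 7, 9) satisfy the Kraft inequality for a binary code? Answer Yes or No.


Kraft sum = sum(2^(-l_i)) = 0.1816, need <= 1. Result: satisfied (a binary prefix-free code with these lengths exists)

Yes


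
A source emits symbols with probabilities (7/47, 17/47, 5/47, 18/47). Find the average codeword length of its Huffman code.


Huffman construction (repeatedly merge the two least-probable nodes; each merge adds 1 bit to every symbol beneath it): 5/47 + 7/47 = 12/47; 12/47 + 17/47 = 29/47; 18/47 + 29/47 = 1. Resulting codeword lengths (in the order the probabilities were given): (3, 2, 3, 1). L_avg = sum(p_i * l_i) = 7/47*3 + 17/47*2 + 5/47*3 + 18/47*1 = 88/47 = 1.8723

1.8723 bits


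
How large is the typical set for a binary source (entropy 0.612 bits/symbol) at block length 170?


log2|A_typical| = nH = 170 * 0.612 = 104.04, so |A_typical| ~ 2^104.04 = 2.085e+31

2.085e+31


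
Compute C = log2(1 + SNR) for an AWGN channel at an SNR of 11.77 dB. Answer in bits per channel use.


SNR_linear = 10^(11.77/10) = 15.0314; C = log2(1 + SNR_linear) = log2(1 + 15.0314) = 4.0028

4.0028 bits/channel use


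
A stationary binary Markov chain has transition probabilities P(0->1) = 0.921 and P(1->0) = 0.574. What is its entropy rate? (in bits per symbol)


Stationary distribution: pi_0 = p10/(p01+p10) = 0.3839, pi_1 = 0.6161. Entropy rate H' = pi_0*H(p01) + pi_1*H(p10) = 0.3839*0.3986 + 0.6161*0.9841 = 0.7593

0.7593 bits/symbol


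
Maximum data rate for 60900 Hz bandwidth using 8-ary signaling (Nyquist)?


Rate = 2 * B * log2(M) = 2 * 60900 * 3.0 = 365400.0

365400.0 bps


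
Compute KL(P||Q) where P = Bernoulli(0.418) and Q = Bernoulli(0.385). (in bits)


KL = p*log2(p/q) + (1-p)*log2((1-p)/(1-q)) = 0.418*log2(0.418/0.385) + 0.582*log2(0.582/0.615) = 0.0033

0.0033 bits


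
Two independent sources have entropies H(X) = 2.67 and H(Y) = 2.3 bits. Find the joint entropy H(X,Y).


For independent variables, H(X,Y) = H(X) + H(Y) = 2.67 + 2.3 = 4.97

4.97 bits


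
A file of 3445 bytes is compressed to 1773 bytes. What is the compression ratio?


Ratio = original / compressed = 3445 / 1773 = 1.943

1.943


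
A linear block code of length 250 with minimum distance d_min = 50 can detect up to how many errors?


Detection capability = d_min - 1 = 50 - 1 = 49

49 errors


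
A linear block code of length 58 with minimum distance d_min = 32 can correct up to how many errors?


Correction capability = floor((d-1)/2) = floor((32-1)/2) = 15

15 errors


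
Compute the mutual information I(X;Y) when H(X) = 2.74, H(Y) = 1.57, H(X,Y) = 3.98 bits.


I(X;Y) = H(X) + H(Y) - H(X,Y) = 2.74 + 1.57 - 3.98 = 0.33

0.33 bits


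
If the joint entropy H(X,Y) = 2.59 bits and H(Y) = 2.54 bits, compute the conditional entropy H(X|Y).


H(X|Y) = H(X,Y) - H(Y) = 2.59 - 2.54 = 0.05

0.05 bits


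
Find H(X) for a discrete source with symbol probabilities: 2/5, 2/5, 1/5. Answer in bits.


H = -sum(p_i * log2(p_i)). Terms: -(2/5)*log2(2/5) = 0.528771; -(2/5)*log2(2/5) = 0.528771; -(1/5)*log2(1/5) = 0.464386. H = 0.528771 + 0.528771 + 0.464386 = 1.5219

1.5219 bits


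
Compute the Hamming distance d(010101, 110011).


Count differing positions: ^ . . ^ ^ . = 3 differences

3


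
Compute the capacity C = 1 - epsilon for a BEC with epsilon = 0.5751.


C = 1 - epsilon = 1 - 0.5751 = 0.4249

0.4249 bits


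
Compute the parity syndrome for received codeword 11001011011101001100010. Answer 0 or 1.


Syndrome = XOR of all bits = 1 XOR 1 XOR 0 XOR 0 XOR 1 XOR 0 XOR 1 XOR 1 XOR 0 XOR 1 XOR 1 XOR 1 XOR 0 XOR 1 XOR 0 XOR 0 XOR 1 XOR 1 XOR 0 XOR 0 XOR 0 XOR 1 XOR 0 = 0

0


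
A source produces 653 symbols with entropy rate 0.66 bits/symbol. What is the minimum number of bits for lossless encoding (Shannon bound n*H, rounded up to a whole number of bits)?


Minimum bits >= n * H = 653 * 0.66 = 430.98, rounded up to a whole number of bits = 431

431 bits


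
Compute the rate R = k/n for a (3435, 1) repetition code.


Rate = k/n = 1/3435

1/3435


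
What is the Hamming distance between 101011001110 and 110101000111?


Count differing positions: . ^ ^ ^ ^ . . . ^ . . ^ = 6 differences

6


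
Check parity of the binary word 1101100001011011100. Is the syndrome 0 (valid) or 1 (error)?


Syndrome = XOR of all bits = 1 XOR 1 XOR 0 XOR 1 XOR 1 XOR 0 XOR 0 XOR 0 XOR 0 XOR 1 XOR 0 XOR 1 XOR 1 XOR 0 XOR 1 XOR 1 XOR 1 XOR 0 XOR 0 = 0

0


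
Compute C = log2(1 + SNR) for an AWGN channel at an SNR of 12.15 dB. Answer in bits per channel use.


SNR_linear = 10^(12.15/10) = 16.4059; C = log2(1 + SNR_linear) = log2(1 + 16.4059) = 4.1215

4.1215 bits/channel use


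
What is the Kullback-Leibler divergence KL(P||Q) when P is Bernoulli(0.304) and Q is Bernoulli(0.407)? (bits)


KL = p*log2(p/q) + (1-p)*log2((1-p)/(1-q)) = 0.304*log2(0.304/0.407) + 0.696*log2(0.696/0.593) = 0.0328

0.0328 bits


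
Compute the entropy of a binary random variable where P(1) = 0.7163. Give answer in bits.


H = -p*log2(p) - (1-p)*log2(1-p). -0.7163*log2(0.7163) = 0.344801; -0.2837*log2(0.2837) = 0.515642. H = 0.344801 + 0.515642 = 0.8604

0.8604 bits


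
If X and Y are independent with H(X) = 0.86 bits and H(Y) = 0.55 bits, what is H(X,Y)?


For independent variables, H(X,Y) = H(X) + H(Y) = 0.86 + 0.55 = 1.41

1.41 bits


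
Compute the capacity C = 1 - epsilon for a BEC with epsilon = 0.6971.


C = 1 - epsilon = 1 - 0.6971 = 0.3029

0.3029 bits


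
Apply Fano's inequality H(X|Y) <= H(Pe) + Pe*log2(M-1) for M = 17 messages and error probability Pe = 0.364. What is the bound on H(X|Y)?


H(Pe) = -Pe*log2(Pe) - (1-Pe)*log2(1-Pe) = -0.364*log2(0.364) - 0.636*log2(0.636) = 0.530708 + 0.415245 = 0.946. Pe*log2(M-1) = 0.364*log2(16) = 1.456000. Bound = H(Pe) + Pe*log2(M-1) = 0.530708 + 0.415245 + 1.456000 = 2.402

2.402 bits


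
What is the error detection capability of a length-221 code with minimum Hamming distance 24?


Detection capability = d_min - 1 = 24 - 1 = 23

23 errors


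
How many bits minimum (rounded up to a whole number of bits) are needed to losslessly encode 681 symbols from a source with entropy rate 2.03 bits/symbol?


Minimum bits >= n * H = 681 * 2.03 = 1382.43, rounded up to a whole number of bits = 1383

1383 bits


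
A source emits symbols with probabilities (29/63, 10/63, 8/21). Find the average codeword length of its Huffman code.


Huffman construction (repeatedly merge the two least-probable nodes; each merge adds 1 bit to every symbol beneath it): 10/63 + 8/21 = 34/63; 29/63 + 34/63 = 1. Resulting codeword lengths (in the order the probabilities were given): (1, 2, 2). L_avg = sum(p_i * l_i) = 29/63*1 + 10/63*2 + 8/21*2 = 97/63 = 1.5397

1.5397 bits


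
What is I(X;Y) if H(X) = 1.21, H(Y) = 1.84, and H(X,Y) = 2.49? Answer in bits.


I(X;Y) = H(X) + H(Y) - H(X,Y) = 1.21 + 1.84 - 2.49 = 0.56

0.56 bits


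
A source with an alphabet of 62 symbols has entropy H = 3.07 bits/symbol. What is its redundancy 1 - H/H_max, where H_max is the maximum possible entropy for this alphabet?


H_max = log2(K) = log2(62) = 5.9542 bits/symbol. Redundancy = 1 - H/H_max = 1 - 3.07/5.9542 = 1 - 0.5156 = 0.4844

0.4844


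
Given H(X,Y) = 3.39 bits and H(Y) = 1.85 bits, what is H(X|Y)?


H(X|Y) = H(X,Y) - H(Y) = 3.39 - 1.85 = 1.54

1.54 bits


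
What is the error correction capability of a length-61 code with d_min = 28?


Correction capability = floor((d-1)/2) = floor((28-1)/2) = 13

13 errors


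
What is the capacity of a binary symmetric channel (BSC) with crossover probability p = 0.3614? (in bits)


H(p) = -p*log2(p) - (1-p)*log2(1-p) = -0.3614*log2(0.3614) - 0.6386*log2(0.6386) = 0.530655 + 0.413184 = 0.9438. C = 1 - H(p) = 1 - 0.9438 = 0.0562

0.0562 bits


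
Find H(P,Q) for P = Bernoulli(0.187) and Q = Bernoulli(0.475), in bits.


H(P,Q) = -p*log2(q) - (1-p)*log2(1-q). -0.187*log2(0.475) = 0.200838; -0.813*log2(0.525) = 0.755773. H(P,Q) = 0.200838 + 0.755773 = 0.9566

0.9566 bits


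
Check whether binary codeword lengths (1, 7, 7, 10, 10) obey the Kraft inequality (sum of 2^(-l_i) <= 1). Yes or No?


Kraft sum = sum(2^(-l_i)) = 0.5176, need <= 1. Result: satisfied (a binary prefix-free code with these lengths exists)

Yes


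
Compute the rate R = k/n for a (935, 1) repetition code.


Rate = k/n = 1/935

1/935


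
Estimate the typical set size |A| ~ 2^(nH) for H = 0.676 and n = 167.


log2|A_typical| = nH = 167 * 0.676 = 112.892, so |A_typical| ~ 2^112.892 = 9.636e+33

9.636e+33


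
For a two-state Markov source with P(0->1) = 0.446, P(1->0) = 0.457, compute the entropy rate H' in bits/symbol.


Stationary distribution: pi_0 = p10/(p01+p10) = 0.5061, pi_1 = 0.4939. Entropy rate H' = pi_0*H(p01) + pi_1*H(p10) = 0.5061*0.9916 + 0.4939*0.9947 = 0.9931

0.9931 bits/symbol


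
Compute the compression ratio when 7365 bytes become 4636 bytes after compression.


Ratio = original / compressed = 7365 / 4636 = 1.5887

1.5887


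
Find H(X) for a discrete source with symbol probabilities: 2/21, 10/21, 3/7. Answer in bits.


H = -sum(p_i * log2(p_i)). Terms: -(2/21)*log2(2/21) = 0.323078; -(10/21)*log2(10/21) = 0.509709; -(3/7)*log2(3/7) = 0.523882. H = 0.323078 + 0.509709 + 0.523882 = 1.3567

1.3567 bits


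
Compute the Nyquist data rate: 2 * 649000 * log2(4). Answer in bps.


Rate = 2 * B * log2(M) = 2 * 649000 * 2.0 = 2596000.0

2596000.0 bps


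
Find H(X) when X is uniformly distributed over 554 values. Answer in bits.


H = log2(n) = log2(554) = 9.1137

9.1137 bits


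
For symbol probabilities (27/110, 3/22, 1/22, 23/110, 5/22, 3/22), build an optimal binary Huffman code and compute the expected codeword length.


Huffman construction (repeatedly merge the two least-probable nodes; each merge adds 1 bit to every symbol beneath it): 1/22 + 3/22 = 2/11; 3/22 + 2/11 = 7/22; 23/110 + 5/22 = 24/55; 27/110 + 7/22 = 31/55; 24/55 + 31/55 = 1. Resulting codeword lengths (in the order the probabilities were given): (2, 4, 4, 2, 2, 3). L_avg = sum(p_i * l_i) = 27/110*2 + 3/22*4 + 1/22*4 + 23/110*2 + 5/22*2 + 3/22*3 = 5/2 = 2.5

2.5 bits


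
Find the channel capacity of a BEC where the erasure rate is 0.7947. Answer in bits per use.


C = 1 - epsilon = 1 - 0.7947 = 0.2053

0.2053 bits


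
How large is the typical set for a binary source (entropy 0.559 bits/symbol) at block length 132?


log2|A_typical| = nH = 132 * 0.559 = 73.788, so |A_typical| ~ 2^73.788 = 1.631e+22

1.631e+22


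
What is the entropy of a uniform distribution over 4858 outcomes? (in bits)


H = log2(n) = log2(4858) = 12.2461

12.2461 bits


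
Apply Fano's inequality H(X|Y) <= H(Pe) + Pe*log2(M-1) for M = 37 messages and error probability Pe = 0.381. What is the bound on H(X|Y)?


H(Pe) = -Pe*log2(Pe) - (1-Pe)*log2(1-Pe) = -0.381*log2(0.381) - 0.619*log2(0.619) = 0.530404 + 0.428341 = 0.9587. Pe*log2(M-1) = 0.381*log2(36) = 1.969741. Bound = H(Pe) + Pe*log2(M-1) = 0.530404 + 0.428341 + 1.969741 = 2.9285

2.9285 bits


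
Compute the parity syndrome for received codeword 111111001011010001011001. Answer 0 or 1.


Syndrome = XOR of all bits = 1 XOR 1 XOR 1 XOR 1 XOR 1 XOR 1 XOR 0 XOR 0 XOR 1 XOR 0 XOR 1 XOR 1 XOR 0 XOR 1 XOR 0 XOR 0 XOR 0 XOR 1 XOR 0 XOR 1 XOR 1 XOR 0 XOR 0 XOR 1 = 0

0


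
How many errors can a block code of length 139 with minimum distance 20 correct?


Correction capability = floor((d-1)/2) = floor((20-1)/2) = 9

9 errors


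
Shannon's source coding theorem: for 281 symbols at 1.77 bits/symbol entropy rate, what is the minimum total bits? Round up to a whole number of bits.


Minimum bits >= n * H = 281 * 1.77 = 497.37, rounded up to a whole number of bits = 498

498 bits


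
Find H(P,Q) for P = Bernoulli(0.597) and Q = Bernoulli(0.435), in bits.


H(P,Q) = -p*log2(q) - (1-p)*log2(1-q). -0.597*log2(0.435) = 0.716945; -0.403*log2(0.565) = 0.331942. H(P,Q) = 0.716945 + 0.331942 = 1.0489

1.0489 bits


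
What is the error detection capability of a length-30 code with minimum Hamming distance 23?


Detection capability = d_min - 1 = 23 - 1 = 22

22 errors


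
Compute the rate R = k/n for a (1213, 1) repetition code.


Rate = k/n = 1/1213

1/1213


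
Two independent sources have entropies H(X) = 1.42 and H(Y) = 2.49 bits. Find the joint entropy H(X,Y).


For independent variables, H(X,Y) = H(X) + H(Y) = 1.42 + 2.49 = 3.91

3.91 bits


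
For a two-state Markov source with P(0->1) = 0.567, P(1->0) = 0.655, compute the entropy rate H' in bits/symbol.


Stationary distribution: pi_0 = p10/(p01+p10) = 0.536, pi_1 = 0.464. Entropy rate H' = pi_0*H(p01) + pi_1*H(p10) = 0.536*0.987 + 0.464*0.9295 = 0.9603

0.9603 bits/symbol


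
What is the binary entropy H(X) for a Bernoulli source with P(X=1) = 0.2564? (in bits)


H = -p*log2(p) - (1-p)*log2(1-p). -0.2564*log2(0.2564) = 0.503450; -0.7436*log2(0.7436) = 0.317816. H = 0.503450 + 0.317816 = 0.8213

0.8213 bits


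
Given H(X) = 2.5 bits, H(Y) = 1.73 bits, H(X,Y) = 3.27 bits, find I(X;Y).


I(X;Y) = H(X) + H(Y) - H(X,Y) = 2.5 + 1.73 - 3.27 = 0.96

0.96 bits


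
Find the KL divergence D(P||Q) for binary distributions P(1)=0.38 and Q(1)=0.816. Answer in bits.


KL = p*log2(p/q) + (1-p)*log2((1-p)/(1-q)) = 0.38*log2(0.38/0.816) + 0.62*log2(0.62/0.184) = 0.6676

0.6676 bits


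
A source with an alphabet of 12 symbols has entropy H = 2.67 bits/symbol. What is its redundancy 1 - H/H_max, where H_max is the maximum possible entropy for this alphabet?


H_max = log2(K) = log2(12) = 3.585 bits/symbol. Redundancy = 1 - H/H_max = 1 - 2.67/3.585 = 1 - 0.7448 = 0.2552

0.2552


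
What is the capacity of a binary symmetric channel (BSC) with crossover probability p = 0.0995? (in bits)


H(p) = -p*log2(p) - (1-p)*log2(1-p) = -0.0995*log2(0.0995) - 0.9005*log2(0.9005) = 0.331251 + 0.136157 = 0.4674. C = 1 - H(p) = 1 - 0.4674 = 0.5326

0.5326 bits


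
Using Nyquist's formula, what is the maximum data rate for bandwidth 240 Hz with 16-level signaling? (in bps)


Rate = 2 * B * log2(M) = 2 * 240 * 4.0 = 1920.0

1920.0 bps


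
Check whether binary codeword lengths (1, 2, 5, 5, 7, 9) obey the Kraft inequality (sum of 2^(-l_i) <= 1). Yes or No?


Kraft sum = sum(2^(-l_i)) = 0.8223, need <= 1. Result: satisfied (a binary prefix-free code with these lengths exists)

Yes


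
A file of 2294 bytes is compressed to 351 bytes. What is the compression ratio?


Ratio = original / compressed = 2294 / 351 = 6.5356

6.5356


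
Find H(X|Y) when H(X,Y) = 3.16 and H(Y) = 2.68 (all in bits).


H(X|Y) = H(X,Y) - H(Y) = 3.16 - 2.68 = 0.48

0.48 bits


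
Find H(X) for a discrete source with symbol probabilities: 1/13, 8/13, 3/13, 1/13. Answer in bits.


H = -sum(p_i * log2(p_i)). Terms: -(1/13)*log2(1/13) = 0.284649; -(8/13)*log2(8/13) = 0.431040; -(3/13)*log2(3/13) = 0.488187; -(1/13)*log2(1/13) = 0.284649. H = 0.284649 + 0.431040 + 0.488187 + 0.284649 = 1.4885

1.4885 bits


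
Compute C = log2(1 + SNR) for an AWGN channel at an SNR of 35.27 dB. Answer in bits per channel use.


SNR_linear = 10^(35.27/10) = 3365.1157; C = log2(1 + SNR_linear) = log2(1 + 3365.1157) = 11.7169

11.7169 bits/channel use


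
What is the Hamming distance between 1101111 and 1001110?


Count differing positions: . ^ . . . . ^ = 2 differences

2


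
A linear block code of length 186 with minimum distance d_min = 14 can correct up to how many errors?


Correction capability = floor((d-1)/2) = floor((14-1)/2) = 6

6 errors


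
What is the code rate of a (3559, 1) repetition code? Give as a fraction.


Rate = k/n = 1/3559

1/3559


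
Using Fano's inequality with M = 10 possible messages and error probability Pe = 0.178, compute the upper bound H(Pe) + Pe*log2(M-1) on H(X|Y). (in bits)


H(Pe) = -Pe*log2(Pe) - (1-Pe)*log2(1-Pe) = -0.178*log2(0.178) - 0.822*log2(0.822) = 0.443229 + 0.232453 = 0.6757. Pe*log2(M-1) = 0.178*log2(9) = 0.564247. Bound = H(Pe) + Pe*log2(M-1) = 0.443229 + 0.232453 + 0.564247 = 1.2399

1.2399 bits


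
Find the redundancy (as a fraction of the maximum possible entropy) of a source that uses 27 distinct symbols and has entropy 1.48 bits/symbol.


H_max = log2(K) = log2(27) = 4.7549 bits/symbol. Redundancy = 1 - H/H_max = 1 - 1.48/4.7549 = 1 - 0.3113 = 0.6887

0.6887


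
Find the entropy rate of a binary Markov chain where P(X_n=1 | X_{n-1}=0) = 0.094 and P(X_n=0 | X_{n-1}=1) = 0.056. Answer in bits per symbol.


Stationary distribution: pi_0 = p10/(p01+p10) = 0.3733, pi_1 = 0.6267. Entropy rate H' = pi_0*H(p01) + pi_1*H(p10) = 0.3733*0.4497 + 0.6267*0.3114 = 0.363

0.363 bits/symbol


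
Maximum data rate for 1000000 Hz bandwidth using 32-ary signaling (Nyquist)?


Rate = 2 * B * log2(M) = 2 * 1000000 * 5.0 = 10000000.0

10000000.0 bps


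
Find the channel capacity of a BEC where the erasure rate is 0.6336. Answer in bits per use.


C = 1 - epsilon = 1 - 0.6336 = 0.3664

0.3664 bits


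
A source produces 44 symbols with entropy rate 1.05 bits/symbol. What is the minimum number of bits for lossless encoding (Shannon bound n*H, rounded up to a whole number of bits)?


Minimum bits >= n * H = 44 * 1.05 = 46.2, rounded up to a whole number of bits = 47

47 bits


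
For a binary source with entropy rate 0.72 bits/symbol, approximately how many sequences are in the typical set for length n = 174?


log2|A_typical| = nH = 174 * 0.72 = 125.28, so |A_typical| ~ 2^125.28 = 5.165e+37

5.165e+37


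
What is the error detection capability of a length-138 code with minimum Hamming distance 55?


Detection capability = d_min - 1 = 55 - 1 = 54

54 errors


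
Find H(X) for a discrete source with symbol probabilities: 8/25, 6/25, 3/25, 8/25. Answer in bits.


H = -sum(p_i * log2(p_i)). Terms: -(8/25)*log2(8/25) = 0.526034; -(6/25)*log2(6/25) = 0.494134; -(3/25)*log2(3/25) = 0.367067; -(8/25)*log2(8/25) = 0.526034. H = 0.526034 + 0.494134 + 0.367067 + 0.526034 = 1.9133

1.9133 bits


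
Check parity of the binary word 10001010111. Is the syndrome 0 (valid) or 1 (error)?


Syndrome = XOR of all bits = 1 XOR 0 XOR 0 XOR 0 XOR 1 XOR 0 XOR 1 XOR 0 XOR 1 XOR 1 XOR 1 = 0

0


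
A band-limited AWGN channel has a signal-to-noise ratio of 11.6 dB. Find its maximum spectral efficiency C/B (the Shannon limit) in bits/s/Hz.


SNR_linear = 10^(11.6/10) = 14.4544; C/B = log2(1 + SNR_linear) = log2(1 + 14.4544) = 3.9499

3.9499 bits/s/Hz


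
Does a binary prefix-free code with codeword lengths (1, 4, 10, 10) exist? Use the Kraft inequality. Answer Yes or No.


Kraft sum = sum(2^(-l_i)) = 0.5645, need <= 1. Result: satisfied (a binary prefix-free code with these lengths exists)

Yes


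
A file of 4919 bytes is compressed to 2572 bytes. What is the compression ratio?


Ratio = original / compressed = 4919 / 2572 = 1.9125

1.9125


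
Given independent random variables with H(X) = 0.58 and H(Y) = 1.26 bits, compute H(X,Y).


For independent variables, H(X,Y) = H(X) + H(Y) = 0.58 + 1.26 = 1.84

1.84 bits


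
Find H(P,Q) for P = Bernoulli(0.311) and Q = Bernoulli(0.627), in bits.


H(P,Q) = -p*log2(q) - (1-p)*log2(1-q). -0.311*log2(0.627) = 0.209447; -0.689*log2(0.373) = 0.980276. H(P,Q) = 0.209447 + 0.980276 = 1.1897

1.1897 bits
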